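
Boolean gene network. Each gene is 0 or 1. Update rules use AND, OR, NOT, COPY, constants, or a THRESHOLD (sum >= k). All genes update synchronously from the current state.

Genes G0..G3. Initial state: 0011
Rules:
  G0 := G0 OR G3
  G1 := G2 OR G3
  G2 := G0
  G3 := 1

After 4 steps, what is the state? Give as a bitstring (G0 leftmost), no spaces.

Step 1: G0=G0|G3=0|1=1 G1=G2|G3=1|1=1 G2=G0=0 G3=1(const) -> 1101
Step 2: G0=G0|G3=1|1=1 G1=G2|G3=0|1=1 G2=G0=1 G3=1(const) -> 1111
Step 3: G0=G0|G3=1|1=1 G1=G2|G3=1|1=1 G2=G0=1 G3=1(const) -> 1111
Step 4: G0=G0|G3=1|1=1 G1=G2|G3=1|1=1 G2=G0=1 G3=1(const) -> 1111

1111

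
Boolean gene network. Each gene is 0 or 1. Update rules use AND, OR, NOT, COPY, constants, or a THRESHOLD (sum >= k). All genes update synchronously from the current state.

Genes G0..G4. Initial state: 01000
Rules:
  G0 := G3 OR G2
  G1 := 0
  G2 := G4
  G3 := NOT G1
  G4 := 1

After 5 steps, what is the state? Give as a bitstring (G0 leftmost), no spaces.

Step 1: G0=G3|G2=0|0=0 G1=0(const) G2=G4=0 G3=NOT G1=NOT 1=0 G4=1(const) -> 00001
Step 2: G0=G3|G2=0|0=0 G1=0(const) G2=G4=1 G3=NOT G1=NOT 0=1 G4=1(const) -> 00111
Step 3: G0=G3|G2=1|1=1 G1=0(const) G2=G4=1 G3=NOT G1=NOT 0=1 G4=1(const) -> 10111
Step 4: G0=G3|G2=1|1=1 G1=0(const) G2=G4=1 G3=NOT G1=NOT 0=1 G4=1(const) -> 10111
Step 5: G0=G3|G2=1|1=1 G1=0(const) G2=G4=1 G3=NOT G1=NOT 0=1 G4=1(const) -> 10111

10111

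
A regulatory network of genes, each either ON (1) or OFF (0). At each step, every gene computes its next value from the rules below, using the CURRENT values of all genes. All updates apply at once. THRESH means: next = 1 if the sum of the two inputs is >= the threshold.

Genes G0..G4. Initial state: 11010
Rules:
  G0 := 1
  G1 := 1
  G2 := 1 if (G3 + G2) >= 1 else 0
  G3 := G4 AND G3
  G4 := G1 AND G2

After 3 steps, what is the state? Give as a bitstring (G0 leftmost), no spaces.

Step 1: G0=1(const) G1=1(const) G2=(1+0>=1)=1 G3=G4&G3=0&1=0 G4=G1&G2=1&0=0 -> 11100
Step 2: G0=1(const) G1=1(const) G2=(0+1>=1)=1 G3=G4&G3=0&0=0 G4=G1&G2=1&1=1 -> 11101
Step 3: G0=1(const) G1=1(const) G2=(0+1>=1)=1 G3=G4&G3=1&0=0 G4=G1&G2=1&1=1 -> 11101

11101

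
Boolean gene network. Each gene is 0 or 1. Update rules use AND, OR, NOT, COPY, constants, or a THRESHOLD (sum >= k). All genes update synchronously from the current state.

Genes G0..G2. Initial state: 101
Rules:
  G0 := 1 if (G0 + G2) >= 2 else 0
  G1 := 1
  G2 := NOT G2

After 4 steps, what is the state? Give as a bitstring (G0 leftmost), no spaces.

Step 1: G0=(1+1>=2)=1 G1=1(const) G2=NOT G2=NOT 1=0 -> 110
Step 2: G0=(1+0>=2)=0 G1=1(const) G2=NOT G2=NOT 0=1 -> 011
Step 3: G0=(0+1>=2)=0 G1=1(const) G2=NOT G2=NOT 1=0 -> 010
Step 4: G0=(0+0>=2)=0 G1=1(const) G2=NOT G2=NOT 0=1 -> 011

011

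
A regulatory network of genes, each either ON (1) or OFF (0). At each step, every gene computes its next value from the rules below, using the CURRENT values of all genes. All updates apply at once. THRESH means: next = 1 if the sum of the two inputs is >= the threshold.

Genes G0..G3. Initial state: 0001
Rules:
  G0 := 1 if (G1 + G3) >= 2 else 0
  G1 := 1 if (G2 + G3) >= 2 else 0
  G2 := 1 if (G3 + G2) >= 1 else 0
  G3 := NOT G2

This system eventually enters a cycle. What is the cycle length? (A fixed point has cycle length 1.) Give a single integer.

Step 0: 0001
Step 1: G0=(0+1>=2)=0 G1=(0+1>=2)=0 G2=(1+0>=1)=1 G3=NOT G2=NOT 0=1 -> 0011
Step 2: G0=(0+1>=2)=0 G1=(1+1>=2)=1 G2=(1+1>=1)=1 G3=NOT G2=NOT 1=0 -> 0110
Step 3: G0=(1+0>=2)=0 G1=(1+0>=2)=0 G2=(0+1>=1)=1 G3=NOT G2=NOT 1=0 -> 0010
Step 4: G0=(0+0>=2)=0 G1=(1+0>=2)=0 G2=(0+1>=1)=1 G3=NOT G2=NOT 1=0 -> 0010
State from step 4 equals state from step 3 -> cycle length 1

Answer: 1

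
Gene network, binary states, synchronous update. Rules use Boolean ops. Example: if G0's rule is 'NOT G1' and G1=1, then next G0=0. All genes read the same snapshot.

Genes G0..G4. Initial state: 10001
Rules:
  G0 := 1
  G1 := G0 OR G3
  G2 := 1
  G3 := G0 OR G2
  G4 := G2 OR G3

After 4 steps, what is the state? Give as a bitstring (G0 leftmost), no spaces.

Step 1: G0=1(const) G1=G0|G3=1|0=1 G2=1(const) G3=G0|G2=1|0=1 G4=G2|G3=0|0=0 -> 11110
Step 2: G0=1(const) G1=G0|G3=1|1=1 G2=1(const) G3=G0|G2=1|1=1 G4=G2|G3=1|1=1 -> 11111
Step 3: G0=1(const) G1=G0|G3=1|1=1 G2=1(const) G3=G0|G2=1|1=1 G4=G2|G3=1|1=1 -> 11111
Step 4: G0=1(const) G1=G0|G3=1|1=1 G2=1(const) G3=G0|G2=1|1=1 G4=G2|G3=1|1=1 -> 11111

11111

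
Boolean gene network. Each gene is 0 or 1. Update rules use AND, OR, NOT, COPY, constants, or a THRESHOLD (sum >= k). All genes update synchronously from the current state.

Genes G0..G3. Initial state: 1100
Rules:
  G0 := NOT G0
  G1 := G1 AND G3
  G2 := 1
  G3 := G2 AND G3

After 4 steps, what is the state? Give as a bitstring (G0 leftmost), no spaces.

Step 1: G0=NOT G0=NOT 1=0 G1=G1&G3=1&0=0 G2=1(const) G3=G2&G3=0&0=0 -> 0010
Step 2: G0=NOT G0=NOT 0=1 G1=G1&G3=0&0=0 G2=1(const) G3=G2&G3=1&0=0 -> 1010
Step 3: G0=NOT G0=NOT 1=0 G1=G1&G3=0&0=0 G2=1(const) G3=G2&G3=1&0=0 -> 0010
Step 4: G0=NOT G0=NOT 0=1 G1=G1&G3=0&0=0 G2=1(const) G3=G2&G3=1&0=0 -> 1010

1010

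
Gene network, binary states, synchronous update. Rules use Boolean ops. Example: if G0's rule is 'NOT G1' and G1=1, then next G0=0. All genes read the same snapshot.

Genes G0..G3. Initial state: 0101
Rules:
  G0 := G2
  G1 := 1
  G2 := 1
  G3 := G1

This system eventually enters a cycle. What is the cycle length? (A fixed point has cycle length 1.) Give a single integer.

Answer: 1

Derivation:
Step 0: 0101
Step 1: G0=G2=0 G1=1(const) G2=1(const) G3=G1=1 -> 0111
Step 2: G0=G2=1 G1=1(const) G2=1(const) G3=G1=1 -> 1111
Step 3: G0=G2=1 G1=1(const) G2=1(const) G3=G1=1 -> 1111
State from step 3 equals state from step 2 -> cycle length 1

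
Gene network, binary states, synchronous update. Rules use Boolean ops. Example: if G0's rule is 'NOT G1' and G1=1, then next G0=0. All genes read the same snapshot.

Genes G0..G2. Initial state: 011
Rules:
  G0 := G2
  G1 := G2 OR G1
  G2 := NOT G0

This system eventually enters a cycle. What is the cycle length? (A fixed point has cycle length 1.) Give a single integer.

Answer: 4

Derivation:
Step 0: 011
Step 1: G0=G2=1 G1=G2|G1=1|1=1 G2=NOT G0=NOT 0=1 -> 111
Step 2: G0=G2=1 G1=G2|G1=1|1=1 G2=NOT G0=NOT 1=0 -> 110
Step 3: G0=G2=0 G1=G2|G1=0|1=1 G2=NOT G0=NOT 1=0 -> 010
Step 4: G0=G2=0 G1=G2|G1=0|1=1 G2=NOT G0=NOT 0=1 -> 011
State from step 4 equals state from step 0 -> cycle length 4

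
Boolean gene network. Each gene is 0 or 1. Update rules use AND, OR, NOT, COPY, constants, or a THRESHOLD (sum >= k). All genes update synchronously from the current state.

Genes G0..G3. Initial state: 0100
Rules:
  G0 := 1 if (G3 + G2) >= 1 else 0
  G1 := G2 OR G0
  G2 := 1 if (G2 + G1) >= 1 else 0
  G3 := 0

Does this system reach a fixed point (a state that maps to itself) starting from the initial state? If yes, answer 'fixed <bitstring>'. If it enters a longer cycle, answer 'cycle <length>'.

Step 0: 0100
Step 1: G0=(0+0>=1)=0 G1=G2|G0=0|0=0 G2=(0+1>=1)=1 G3=0(const) -> 0010
Step 2: G0=(0+1>=1)=1 G1=G2|G0=1|0=1 G2=(1+0>=1)=1 G3=0(const) -> 1110
Step 3: G0=(0+1>=1)=1 G1=G2|G0=1|1=1 G2=(1+1>=1)=1 G3=0(const) -> 1110
Fixed point reached at step 2: 1110

Answer: fixed 1110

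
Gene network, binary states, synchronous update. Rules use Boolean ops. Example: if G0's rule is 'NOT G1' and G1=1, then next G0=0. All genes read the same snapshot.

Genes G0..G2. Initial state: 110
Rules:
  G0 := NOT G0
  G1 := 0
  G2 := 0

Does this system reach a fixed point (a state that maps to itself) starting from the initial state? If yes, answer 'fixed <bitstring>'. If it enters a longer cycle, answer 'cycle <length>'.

Step 0: 110
Step 1: G0=NOT G0=NOT 1=0 G1=0(const) G2=0(const) -> 000
Step 2: G0=NOT G0=NOT 0=1 G1=0(const) G2=0(const) -> 100
Step 3: G0=NOT G0=NOT 1=0 G1=0(const) G2=0(const) -> 000
Cycle of length 2 starting at step 1 -> no fixed point

Answer: cycle 2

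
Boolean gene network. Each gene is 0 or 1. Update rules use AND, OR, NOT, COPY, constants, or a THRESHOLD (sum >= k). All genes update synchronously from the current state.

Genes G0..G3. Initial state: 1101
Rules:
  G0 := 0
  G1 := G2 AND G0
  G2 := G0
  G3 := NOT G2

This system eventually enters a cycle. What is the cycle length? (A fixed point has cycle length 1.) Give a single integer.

Answer: 1

Derivation:
Step 0: 1101
Step 1: G0=0(const) G1=G2&G0=0&1=0 G2=G0=1 G3=NOT G2=NOT 0=1 -> 0011
Step 2: G0=0(const) G1=G2&G0=1&0=0 G2=G0=0 G3=NOT G2=NOT 1=0 -> 0000
Step 3: G0=0(const) G1=G2&G0=0&0=0 G2=G0=0 G3=NOT G2=NOT 0=1 -> 0001
Step 4: G0=0(const) G1=G2&G0=0&0=0 G2=G0=0 G3=NOT G2=NOT 0=1 -> 0001
State from step 4 equals state from step 3 -> cycle length 1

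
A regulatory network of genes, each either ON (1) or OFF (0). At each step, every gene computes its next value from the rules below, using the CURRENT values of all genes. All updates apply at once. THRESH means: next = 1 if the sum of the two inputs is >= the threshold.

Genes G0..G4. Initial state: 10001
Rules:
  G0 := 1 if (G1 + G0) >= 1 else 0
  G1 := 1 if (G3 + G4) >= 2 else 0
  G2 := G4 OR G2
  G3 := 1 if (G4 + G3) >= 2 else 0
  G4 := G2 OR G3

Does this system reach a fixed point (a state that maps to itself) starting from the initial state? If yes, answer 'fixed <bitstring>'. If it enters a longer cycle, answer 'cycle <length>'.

Step 0: 10001
Step 1: G0=(0+1>=1)=1 G1=(0+1>=2)=0 G2=G4|G2=1|0=1 G3=(1+0>=2)=0 G4=G2|G3=0|0=0 -> 10100
Step 2: G0=(0+1>=1)=1 G1=(0+0>=2)=0 G2=G4|G2=0|1=1 G3=(0+0>=2)=0 G4=G2|G3=1|0=1 -> 10101
Step 3: G0=(0+1>=1)=1 G1=(0+1>=2)=0 G2=G4|G2=1|1=1 G3=(1+0>=2)=0 G4=G2|G3=1|0=1 -> 10101
Fixed point reached at step 2: 10101

Answer: fixed 10101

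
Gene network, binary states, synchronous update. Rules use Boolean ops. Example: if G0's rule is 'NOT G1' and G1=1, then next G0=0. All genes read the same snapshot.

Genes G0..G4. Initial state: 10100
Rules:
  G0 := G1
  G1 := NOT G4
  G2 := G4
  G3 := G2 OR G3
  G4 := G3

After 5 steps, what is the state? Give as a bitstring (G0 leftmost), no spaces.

Step 1: G0=G1=0 G1=NOT G4=NOT 0=1 G2=G4=0 G3=G2|G3=1|0=1 G4=G3=0 -> 01010
Step 2: G0=G1=1 G1=NOT G4=NOT 0=1 G2=G4=0 G3=G2|G3=0|1=1 G4=G3=1 -> 11011
Step 3: G0=G1=1 G1=NOT G4=NOT 1=0 G2=G4=1 G3=G2|G3=0|1=1 G4=G3=1 -> 10111
Step 4: G0=G1=0 G1=NOT G4=NOT 1=0 G2=G4=1 G3=G2|G3=1|1=1 G4=G3=1 -> 00111
Step 5: G0=G1=0 G1=NOT G4=NOT 1=0 G2=G4=1 G3=G2|G3=1|1=1 G4=G3=1 -> 00111

00111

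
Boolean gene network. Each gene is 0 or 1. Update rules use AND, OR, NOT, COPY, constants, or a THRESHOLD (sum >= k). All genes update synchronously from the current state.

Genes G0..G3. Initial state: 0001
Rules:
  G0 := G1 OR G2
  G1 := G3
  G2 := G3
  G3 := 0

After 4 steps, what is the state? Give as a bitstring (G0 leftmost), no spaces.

Step 1: G0=G1|G2=0|0=0 G1=G3=1 G2=G3=1 G3=0(const) -> 0110
Step 2: G0=G1|G2=1|1=1 G1=G3=0 G2=G3=0 G3=0(const) -> 1000
Step 3: G0=G1|G2=0|0=0 G1=G3=0 G2=G3=0 G3=0(const) -> 0000
Step 4: G0=G1|G2=0|0=0 G1=G3=0 G2=G3=0 G3=0(const) -> 0000

0000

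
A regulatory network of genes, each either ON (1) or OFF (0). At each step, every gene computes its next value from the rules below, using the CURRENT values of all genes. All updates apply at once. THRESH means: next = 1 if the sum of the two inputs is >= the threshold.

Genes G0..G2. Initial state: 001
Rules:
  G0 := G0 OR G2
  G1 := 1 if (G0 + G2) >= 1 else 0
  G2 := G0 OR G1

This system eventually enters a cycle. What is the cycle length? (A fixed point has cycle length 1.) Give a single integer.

Step 0: 001
Step 1: G0=G0|G2=0|1=1 G1=(0+1>=1)=1 G2=G0|G1=0|0=0 -> 110
Step 2: G0=G0|G2=1|0=1 G1=(1+0>=1)=1 G2=G0|G1=1|1=1 -> 111
Step 3: G0=G0|G2=1|1=1 G1=(1+1>=1)=1 G2=G0|G1=1|1=1 -> 111
State from step 3 equals state from step 2 -> cycle length 1

Answer: 1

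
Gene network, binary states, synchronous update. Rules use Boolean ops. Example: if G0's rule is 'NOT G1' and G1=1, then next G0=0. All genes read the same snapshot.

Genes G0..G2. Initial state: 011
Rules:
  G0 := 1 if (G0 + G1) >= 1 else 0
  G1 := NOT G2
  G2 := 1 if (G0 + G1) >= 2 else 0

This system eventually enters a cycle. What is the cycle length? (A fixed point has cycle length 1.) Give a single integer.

Answer: 4

Derivation:
Step 0: 011
Step 1: G0=(0+1>=1)=1 G1=NOT G2=NOT 1=0 G2=(0+1>=2)=0 -> 100
Step 2: G0=(1+0>=1)=1 G1=NOT G2=NOT 0=1 G2=(1+0>=2)=0 -> 110
Step 3: G0=(1+1>=1)=1 G1=NOT G2=NOT 0=1 G2=(1+1>=2)=1 -> 111
Step 4: G0=(1+1>=1)=1 G1=NOT G2=NOT 1=0 G2=(1+1>=2)=1 -> 101
Step 5: G0=(1+0>=1)=1 G1=NOT G2=NOT 1=0 G2=(1+0>=2)=0 -> 100
State from step 5 equals state from step 1 -> cycle length 4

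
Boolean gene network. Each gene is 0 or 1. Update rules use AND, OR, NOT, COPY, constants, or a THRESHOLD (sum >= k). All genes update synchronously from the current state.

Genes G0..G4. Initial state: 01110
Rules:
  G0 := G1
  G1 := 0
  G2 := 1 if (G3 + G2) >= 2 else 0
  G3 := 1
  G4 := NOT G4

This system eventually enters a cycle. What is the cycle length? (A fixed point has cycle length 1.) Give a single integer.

Answer: 2

Derivation:
Step 0: 01110
Step 1: G0=G1=1 G1=0(const) G2=(1+1>=2)=1 G3=1(const) G4=NOT G4=NOT 0=1 -> 10111
Step 2: G0=G1=0 G1=0(const) G2=(1+1>=2)=1 G3=1(const) G4=NOT G4=NOT 1=0 -> 00110
Step 3: G0=G1=0 G1=0(const) G2=(1+1>=2)=1 G3=1(const) G4=NOT G4=NOT 0=1 -> 00111
Step 4: G0=G1=0 G1=0(const) G2=(1+1>=2)=1 G3=1(const) G4=NOT G4=NOT 1=0 -> 00110
State from step 4 equals state from step 2 -> cycle length 2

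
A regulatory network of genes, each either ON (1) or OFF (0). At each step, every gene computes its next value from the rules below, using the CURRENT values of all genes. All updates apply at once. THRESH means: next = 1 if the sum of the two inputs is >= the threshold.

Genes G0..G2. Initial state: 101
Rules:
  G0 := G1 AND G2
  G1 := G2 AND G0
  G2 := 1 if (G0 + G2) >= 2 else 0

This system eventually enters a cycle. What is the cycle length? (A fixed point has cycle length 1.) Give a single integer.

Answer: 1

Derivation:
Step 0: 101
Step 1: G0=G1&G2=0&1=0 G1=G2&G0=1&1=1 G2=(1+1>=2)=1 -> 011
Step 2: G0=G1&G2=1&1=1 G1=G2&G0=1&0=0 G2=(0+1>=2)=0 -> 100
Step 3: G0=G1&G2=0&0=0 G1=G2&G0=0&1=0 G2=(1+0>=2)=0 -> 000
Step 4: G0=G1&G2=0&0=0 G1=G2&G0=0&0=0 G2=(0+0>=2)=0 -> 000
State from step 4 equals state from step 3 -> cycle length 1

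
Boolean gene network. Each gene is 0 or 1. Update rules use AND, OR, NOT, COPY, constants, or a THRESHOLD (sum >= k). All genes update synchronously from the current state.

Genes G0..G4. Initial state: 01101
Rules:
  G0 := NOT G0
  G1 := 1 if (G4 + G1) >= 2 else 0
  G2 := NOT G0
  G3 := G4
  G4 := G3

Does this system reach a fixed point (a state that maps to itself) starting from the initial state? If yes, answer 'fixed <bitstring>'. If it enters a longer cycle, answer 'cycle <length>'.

Step 0: 01101
Step 1: G0=NOT G0=NOT 0=1 G1=(1+1>=2)=1 G2=NOT G0=NOT 0=1 G3=G4=1 G4=G3=0 -> 11110
Step 2: G0=NOT G0=NOT 1=0 G1=(0+1>=2)=0 G2=NOT G0=NOT 1=0 G3=G4=0 G4=G3=1 -> 00001
Step 3: G0=NOT G0=NOT 0=1 G1=(1+0>=2)=0 G2=NOT G0=NOT 0=1 G3=G4=1 G4=G3=0 -> 10110
Step 4: G0=NOT G0=NOT 1=0 G1=(0+0>=2)=0 G2=NOT G0=NOT 1=0 G3=G4=0 G4=G3=1 -> 00001
Cycle of length 2 starting at step 2 -> no fixed point

Answer: cycle 2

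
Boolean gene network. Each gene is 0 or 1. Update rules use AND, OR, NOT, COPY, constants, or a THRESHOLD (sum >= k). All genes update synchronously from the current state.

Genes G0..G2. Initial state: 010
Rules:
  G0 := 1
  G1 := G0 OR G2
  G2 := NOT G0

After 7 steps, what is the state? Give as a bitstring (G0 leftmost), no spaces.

Step 1: G0=1(const) G1=G0|G2=0|0=0 G2=NOT G0=NOT 0=1 -> 101
Step 2: G0=1(const) G1=G0|G2=1|1=1 G2=NOT G0=NOT 1=0 -> 110
Step 3: G0=1(const) G1=G0|G2=1|0=1 G2=NOT G0=NOT 1=0 -> 110
Step 4: G0=1(const) G1=G0|G2=1|0=1 G2=NOT G0=NOT 1=0 -> 110
Step 5: G0=1(const) G1=G0|G2=1|0=1 G2=NOT G0=NOT 1=0 -> 110
Step 6: G0=1(const) G1=G0|G2=1|0=1 G2=NOT G0=NOT 1=0 -> 110
Step 7: G0=1(const) G1=G0|G2=1|0=1 G2=NOT G0=NOT 1=0 -> 110

110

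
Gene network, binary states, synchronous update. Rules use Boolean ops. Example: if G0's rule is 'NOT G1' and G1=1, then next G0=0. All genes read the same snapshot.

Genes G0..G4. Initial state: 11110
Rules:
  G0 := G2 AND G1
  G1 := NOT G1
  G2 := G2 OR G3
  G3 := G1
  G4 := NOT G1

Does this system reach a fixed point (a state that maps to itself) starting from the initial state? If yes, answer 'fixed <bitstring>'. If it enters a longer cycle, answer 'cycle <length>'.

Step 0: 11110
Step 1: G0=G2&G1=1&1=1 G1=NOT G1=NOT 1=0 G2=G2|G3=1|1=1 G3=G1=1 G4=NOT G1=NOT 1=0 -> 10110
Step 2: G0=G2&G1=1&0=0 G1=NOT G1=NOT 0=1 G2=G2|G3=1|1=1 G3=G1=0 G4=NOT G1=NOT 0=1 -> 01101
Step 3: G0=G2&G1=1&1=1 G1=NOT G1=NOT 1=0 G2=G2|G3=1|0=1 G3=G1=1 G4=NOT G1=NOT 1=0 -> 10110
Cycle of length 2 starting at step 1 -> no fixed point

Answer: cycle 2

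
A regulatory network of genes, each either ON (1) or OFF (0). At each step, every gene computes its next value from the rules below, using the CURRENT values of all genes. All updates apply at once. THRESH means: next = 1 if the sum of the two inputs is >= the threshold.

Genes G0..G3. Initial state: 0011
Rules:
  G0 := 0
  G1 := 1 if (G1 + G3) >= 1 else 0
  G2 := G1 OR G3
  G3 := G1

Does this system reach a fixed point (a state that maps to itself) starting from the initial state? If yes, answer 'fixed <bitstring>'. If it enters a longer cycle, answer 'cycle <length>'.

Answer: fixed 0111

Derivation:
Step 0: 0011
Step 1: G0=0(const) G1=(0+1>=1)=1 G2=G1|G3=0|1=1 G3=G1=0 -> 0110
Step 2: G0=0(const) G1=(1+0>=1)=1 G2=G1|G3=1|0=1 G3=G1=1 -> 0111
Step 3: G0=0(const) G1=(1+1>=1)=1 G2=G1|G3=1|1=1 G3=G1=1 -> 0111
Fixed point reached at step 2: 0111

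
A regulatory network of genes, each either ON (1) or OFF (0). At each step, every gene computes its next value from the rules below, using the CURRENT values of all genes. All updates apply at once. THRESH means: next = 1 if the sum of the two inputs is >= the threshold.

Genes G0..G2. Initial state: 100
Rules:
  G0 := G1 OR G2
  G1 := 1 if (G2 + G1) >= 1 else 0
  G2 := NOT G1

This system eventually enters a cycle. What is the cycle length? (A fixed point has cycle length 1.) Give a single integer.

Step 0: 100
Step 1: G0=G1|G2=0|0=0 G1=(0+0>=1)=0 G2=NOT G1=NOT 0=1 -> 001
Step 2: G0=G1|G2=0|1=1 G1=(1+0>=1)=1 G2=NOT G1=NOT 0=1 -> 111
Step 3: G0=G1|G2=1|1=1 G1=(1+1>=1)=1 G2=NOT G1=NOT 1=0 -> 110
Step 4: G0=G1|G2=1|0=1 G1=(0+1>=1)=1 G2=NOT G1=NOT 1=0 -> 110
State from step 4 equals state from step 3 -> cycle length 1

Answer: 1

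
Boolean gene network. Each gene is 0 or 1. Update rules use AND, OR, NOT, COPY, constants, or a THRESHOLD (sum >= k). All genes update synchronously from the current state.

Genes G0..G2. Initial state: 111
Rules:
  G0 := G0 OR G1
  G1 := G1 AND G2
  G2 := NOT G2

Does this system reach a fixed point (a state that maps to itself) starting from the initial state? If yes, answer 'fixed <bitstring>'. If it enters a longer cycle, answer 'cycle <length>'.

Answer: cycle 2

Derivation:
Step 0: 111
Step 1: G0=G0|G1=1|1=1 G1=G1&G2=1&1=1 G2=NOT G2=NOT 1=0 -> 110
Step 2: G0=G0|G1=1|1=1 G1=G1&G2=1&0=0 G2=NOT G2=NOT 0=1 -> 101
Step 3: G0=G0|G1=1|0=1 G1=G1&G2=0&1=0 G2=NOT G2=NOT 1=0 -> 100
Step 4: G0=G0|G1=1|0=1 G1=G1&G2=0&0=0 G2=NOT G2=NOT 0=1 -> 101
Cycle of length 2 starting at step 2 -> no fixed point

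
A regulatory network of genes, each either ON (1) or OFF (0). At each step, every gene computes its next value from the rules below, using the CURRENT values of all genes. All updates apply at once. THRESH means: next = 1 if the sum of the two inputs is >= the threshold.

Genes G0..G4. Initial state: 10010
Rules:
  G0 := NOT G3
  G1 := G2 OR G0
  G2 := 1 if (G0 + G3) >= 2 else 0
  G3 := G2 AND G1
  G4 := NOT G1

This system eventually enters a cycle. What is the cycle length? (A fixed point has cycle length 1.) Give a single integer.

Answer: 2

Derivation:
Step 0: 10010
Step 1: G0=NOT G3=NOT 1=0 G1=G2|G0=0|1=1 G2=(1+1>=2)=1 G3=G2&G1=0&0=0 G4=NOT G1=NOT 0=1 -> 01101
Step 2: G0=NOT G3=NOT 0=1 G1=G2|G0=1|0=1 G2=(0+0>=2)=0 G3=G2&G1=1&1=1 G4=NOT G1=NOT 1=0 -> 11010
Step 3: G0=NOT G3=NOT 1=0 G1=G2|G0=0|1=1 G2=(1+1>=2)=1 G3=G2&G1=0&1=0 G4=NOT G1=NOT 1=0 -> 01100
Step 4: G0=NOT G3=NOT 0=1 G1=G2|G0=1|0=1 G2=(0+0>=2)=0 G3=G2&G1=1&1=1 G4=NOT G1=NOT 1=0 -> 11010
State from step 4 equals state from step 2 -> cycle length 2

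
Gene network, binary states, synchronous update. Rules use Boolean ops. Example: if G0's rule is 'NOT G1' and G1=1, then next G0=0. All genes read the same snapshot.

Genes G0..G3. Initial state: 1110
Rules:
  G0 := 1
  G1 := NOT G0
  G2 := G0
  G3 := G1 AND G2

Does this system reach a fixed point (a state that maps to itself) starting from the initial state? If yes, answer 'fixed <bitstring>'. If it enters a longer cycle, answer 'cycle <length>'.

Answer: fixed 1010

Derivation:
Step 0: 1110
Step 1: G0=1(const) G1=NOT G0=NOT 1=0 G2=G0=1 G3=G1&G2=1&1=1 -> 1011
Step 2: G0=1(const) G1=NOT G0=NOT 1=0 G2=G0=1 G3=G1&G2=0&1=0 -> 1010
Step 3: G0=1(const) G1=NOT G0=NOT 1=0 G2=G0=1 G3=G1&G2=0&1=0 -> 1010
Fixed point reached at step 2: 1010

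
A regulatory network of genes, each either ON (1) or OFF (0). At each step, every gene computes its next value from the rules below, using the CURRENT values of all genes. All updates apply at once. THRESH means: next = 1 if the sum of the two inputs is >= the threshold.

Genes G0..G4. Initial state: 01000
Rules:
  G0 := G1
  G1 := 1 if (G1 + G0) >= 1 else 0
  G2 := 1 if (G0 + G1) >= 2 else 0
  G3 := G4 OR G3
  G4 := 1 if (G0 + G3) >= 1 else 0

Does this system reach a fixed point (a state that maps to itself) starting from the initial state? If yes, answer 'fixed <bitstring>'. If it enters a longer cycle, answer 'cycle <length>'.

Answer: fixed 11111

Derivation:
Step 0: 01000
Step 1: G0=G1=1 G1=(1+0>=1)=1 G2=(0+1>=2)=0 G3=G4|G3=0|0=0 G4=(0+0>=1)=0 -> 11000
Step 2: G0=G1=1 G1=(1+1>=1)=1 G2=(1+1>=2)=1 G3=G4|G3=0|0=0 G4=(1+0>=1)=1 -> 11101
Step 3: G0=G1=1 G1=(1+1>=1)=1 G2=(1+1>=2)=1 G3=G4|G3=1|0=1 G4=(1+0>=1)=1 -> 11111
Step 4: G0=G1=1 G1=(1+1>=1)=1 G2=(1+1>=2)=1 G3=G4|G3=1|1=1 G4=(1+1>=1)=1 -> 11111
Fixed point reached at step 3: 11111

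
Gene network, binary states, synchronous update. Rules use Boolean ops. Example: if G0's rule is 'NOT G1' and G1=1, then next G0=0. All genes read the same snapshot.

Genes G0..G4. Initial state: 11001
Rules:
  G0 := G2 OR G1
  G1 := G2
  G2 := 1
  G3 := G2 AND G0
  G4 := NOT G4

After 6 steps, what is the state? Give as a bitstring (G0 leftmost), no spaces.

Step 1: G0=G2|G1=0|1=1 G1=G2=0 G2=1(const) G3=G2&G0=0&1=0 G4=NOT G4=NOT 1=0 -> 10100
Step 2: G0=G2|G1=1|0=1 G1=G2=1 G2=1(const) G3=G2&G0=1&1=1 G4=NOT G4=NOT 0=1 -> 11111
Step 3: G0=G2|G1=1|1=1 G1=G2=1 G2=1(const) G3=G2&G0=1&1=1 G4=NOT G4=NOT 1=0 -> 11110
Step 4: G0=G2|G1=1|1=1 G1=G2=1 G2=1(const) G3=G2&G0=1&1=1 G4=NOT G4=NOT 0=1 -> 11111
Step 5: G0=G2|G1=1|1=1 G1=G2=1 G2=1(const) G3=G2&G0=1&1=1 G4=NOT G4=NOT 1=0 -> 11110
Step 6: G0=G2|G1=1|1=1 G1=G2=1 G2=1(const) G3=G2&G0=1&1=1 G4=NOT G4=NOT 0=1 -> 11111

11111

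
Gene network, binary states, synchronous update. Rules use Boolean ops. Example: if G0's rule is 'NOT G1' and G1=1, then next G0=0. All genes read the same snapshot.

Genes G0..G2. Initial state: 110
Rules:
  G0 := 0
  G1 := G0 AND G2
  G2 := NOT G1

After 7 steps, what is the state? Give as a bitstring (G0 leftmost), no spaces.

Step 1: G0=0(const) G1=G0&G2=1&0=0 G2=NOT G1=NOT 1=0 -> 000
Step 2: G0=0(const) G1=G0&G2=0&0=0 G2=NOT G1=NOT 0=1 -> 001
Step 3: G0=0(const) G1=G0&G2=0&1=0 G2=NOT G1=NOT 0=1 -> 001
Step 4: G0=0(const) G1=G0&G2=0&1=0 G2=NOT G1=NOT 0=1 -> 001
Step 5: G0=0(const) G1=G0&G2=0&1=0 G2=NOT G1=NOT 0=1 -> 001
Step 6: G0=0(const) G1=G0&G2=0&1=0 G2=NOT G1=NOT 0=1 -> 001
Step 7: G0=0(const) G1=G0&G2=0&1=0 G2=NOT G1=NOT 0=1 -> 001

001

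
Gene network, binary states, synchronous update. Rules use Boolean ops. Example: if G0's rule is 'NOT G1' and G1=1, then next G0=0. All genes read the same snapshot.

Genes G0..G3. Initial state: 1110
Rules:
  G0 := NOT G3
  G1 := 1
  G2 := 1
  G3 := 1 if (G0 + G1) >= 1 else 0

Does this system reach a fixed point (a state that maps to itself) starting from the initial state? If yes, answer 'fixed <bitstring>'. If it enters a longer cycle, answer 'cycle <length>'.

Step 0: 1110
Step 1: G0=NOT G3=NOT 0=1 G1=1(const) G2=1(const) G3=(1+1>=1)=1 -> 1111
Step 2: G0=NOT G3=NOT 1=0 G1=1(const) G2=1(const) G3=(1+1>=1)=1 -> 0111
Step 3: G0=NOT G3=NOT 1=0 G1=1(const) G2=1(const) G3=(0+1>=1)=1 -> 0111
Fixed point reached at step 2: 0111

Answer: fixed 0111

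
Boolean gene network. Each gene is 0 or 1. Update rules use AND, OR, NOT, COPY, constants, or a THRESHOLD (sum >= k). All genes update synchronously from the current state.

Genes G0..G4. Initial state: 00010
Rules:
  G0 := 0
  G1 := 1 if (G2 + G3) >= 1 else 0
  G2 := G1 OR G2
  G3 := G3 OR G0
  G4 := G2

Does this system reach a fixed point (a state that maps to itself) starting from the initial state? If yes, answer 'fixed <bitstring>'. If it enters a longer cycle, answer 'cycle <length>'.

Answer: fixed 01111

Derivation:
Step 0: 00010
Step 1: G0=0(const) G1=(0+1>=1)=1 G2=G1|G2=0|0=0 G3=G3|G0=1|0=1 G4=G2=0 -> 01010
Step 2: G0=0(const) G1=(0+1>=1)=1 G2=G1|G2=1|0=1 G3=G3|G0=1|0=1 G4=G2=0 -> 01110
Step 3: G0=0(const) G1=(1+1>=1)=1 G2=G1|G2=1|1=1 G3=G3|G0=1|0=1 G4=G2=1 -> 01111
Step 4: G0=0(const) G1=(1+1>=1)=1 G2=G1|G2=1|1=1 G3=G3|G0=1|0=1 G4=G2=1 -> 01111
Fixed point reached at step 3: 01111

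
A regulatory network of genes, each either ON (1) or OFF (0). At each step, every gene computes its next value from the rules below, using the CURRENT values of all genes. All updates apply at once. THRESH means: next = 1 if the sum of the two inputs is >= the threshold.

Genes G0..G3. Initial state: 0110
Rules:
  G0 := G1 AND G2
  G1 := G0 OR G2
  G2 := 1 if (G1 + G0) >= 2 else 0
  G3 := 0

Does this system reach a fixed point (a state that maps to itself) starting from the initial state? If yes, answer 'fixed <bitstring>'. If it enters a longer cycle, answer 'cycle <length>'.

Answer: cycle 2

Derivation:
Step 0: 0110
Step 1: G0=G1&G2=1&1=1 G1=G0|G2=0|1=1 G2=(1+0>=2)=0 G3=0(const) -> 1100
Step 2: G0=G1&G2=1&0=0 G1=G0|G2=1|0=1 G2=(1+1>=2)=1 G3=0(const) -> 0110
Cycle of length 2 starting at step 0 -> no fixed point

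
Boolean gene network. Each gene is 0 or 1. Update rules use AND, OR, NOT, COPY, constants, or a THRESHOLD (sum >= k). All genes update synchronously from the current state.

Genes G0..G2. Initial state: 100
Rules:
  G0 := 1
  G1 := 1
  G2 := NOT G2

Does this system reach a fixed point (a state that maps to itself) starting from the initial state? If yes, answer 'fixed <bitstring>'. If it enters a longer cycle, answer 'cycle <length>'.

Answer: cycle 2

Derivation:
Step 0: 100
Step 1: G0=1(const) G1=1(const) G2=NOT G2=NOT 0=1 -> 111
Step 2: G0=1(const) G1=1(const) G2=NOT G2=NOT 1=0 -> 110
Step 3: G0=1(const) G1=1(const) G2=NOT G2=NOT 0=1 -> 111
Cycle of length 2 starting at step 1 -> no fixed point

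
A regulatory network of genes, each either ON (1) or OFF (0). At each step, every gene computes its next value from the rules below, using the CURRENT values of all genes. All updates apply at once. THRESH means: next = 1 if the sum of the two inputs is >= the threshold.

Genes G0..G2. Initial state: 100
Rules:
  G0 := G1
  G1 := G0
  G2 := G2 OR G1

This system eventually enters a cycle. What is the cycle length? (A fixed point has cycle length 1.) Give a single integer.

Step 0: 100
Step 1: G0=G1=0 G1=G0=1 G2=G2|G1=0|0=0 -> 010
Step 2: G0=G1=1 G1=G0=0 G2=G2|G1=0|1=1 -> 101
Step 3: G0=G1=0 G1=G0=1 G2=G2|G1=1|0=1 -> 011
Step 4: G0=G1=1 G1=G0=0 G2=G2|G1=1|1=1 -> 101
State from step 4 equals state from step 2 -> cycle length 2

Answer: 2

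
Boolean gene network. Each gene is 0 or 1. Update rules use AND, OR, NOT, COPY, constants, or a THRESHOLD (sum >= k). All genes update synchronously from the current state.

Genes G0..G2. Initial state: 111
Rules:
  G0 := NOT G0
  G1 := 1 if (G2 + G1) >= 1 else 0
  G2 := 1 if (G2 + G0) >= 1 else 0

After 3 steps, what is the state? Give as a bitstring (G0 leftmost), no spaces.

Step 1: G0=NOT G0=NOT 1=0 G1=(1+1>=1)=1 G2=(1+1>=1)=1 -> 011
Step 2: G0=NOT G0=NOT 0=1 G1=(1+1>=1)=1 G2=(1+0>=1)=1 -> 111
Step 3: G0=NOT G0=NOT 1=0 G1=(1+1>=1)=1 G2=(1+1>=1)=1 -> 011

011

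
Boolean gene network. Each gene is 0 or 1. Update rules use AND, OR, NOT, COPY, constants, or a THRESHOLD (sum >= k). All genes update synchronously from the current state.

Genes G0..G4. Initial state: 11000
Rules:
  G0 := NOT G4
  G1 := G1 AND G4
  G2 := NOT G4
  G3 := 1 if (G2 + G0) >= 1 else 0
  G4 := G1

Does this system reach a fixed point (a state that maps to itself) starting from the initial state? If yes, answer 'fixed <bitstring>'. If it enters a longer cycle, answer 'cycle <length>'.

Answer: fixed 10110

Derivation:
Step 0: 11000
Step 1: G0=NOT G4=NOT 0=1 G1=G1&G4=1&0=0 G2=NOT G4=NOT 0=1 G3=(0+1>=1)=1 G4=G1=1 -> 10111
Step 2: G0=NOT G4=NOT 1=0 G1=G1&G4=0&1=0 G2=NOT G4=NOT 1=0 G3=(1+1>=1)=1 G4=G1=0 -> 00010
Step 3: G0=NOT G4=NOT 0=1 G1=G1&G4=0&0=0 G2=NOT G4=NOT 0=1 G3=(0+0>=1)=0 G4=G1=0 -> 10100
Step 4: G0=NOT G4=NOT 0=1 G1=G1&G4=0&0=0 G2=NOT G4=NOT 0=1 G3=(1+1>=1)=1 G4=G1=0 -> 10110
Step 5: G0=NOT G4=NOT 0=1 G1=G1&G4=0&0=0 G2=NOT G4=NOT 0=1 G3=(1+1>=1)=1 G4=G1=0 -> 10110
Fixed point reached at step 4: 10110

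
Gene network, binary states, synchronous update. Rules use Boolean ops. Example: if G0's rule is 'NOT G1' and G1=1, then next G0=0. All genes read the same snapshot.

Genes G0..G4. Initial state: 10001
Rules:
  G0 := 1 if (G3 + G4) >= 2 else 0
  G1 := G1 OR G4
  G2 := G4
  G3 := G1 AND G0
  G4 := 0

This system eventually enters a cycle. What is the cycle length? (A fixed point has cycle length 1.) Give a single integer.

Step 0: 10001
Step 1: G0=(0+1>=2)=0 G1=G1|G4=0|1=1 G2=G4=1 G3=G1&G0=0&1=0 G4=0(const) -> 01100
Step 2: G0=(0+0>=2)=0 G1=G1|G4=1|0=1 G2=G4=0 G3=G1&G0=1&0=0 G4=0(const) -> 01000
Step 3: G0=(0+0>=2)=0 G1=G1|G4=1|0=1 G2=G4=0 G3=G1&G0=1&0=0 G4=0(const) -> 01000
State from step 3 equals state from step 2 -> cycle length 1

Answer: 1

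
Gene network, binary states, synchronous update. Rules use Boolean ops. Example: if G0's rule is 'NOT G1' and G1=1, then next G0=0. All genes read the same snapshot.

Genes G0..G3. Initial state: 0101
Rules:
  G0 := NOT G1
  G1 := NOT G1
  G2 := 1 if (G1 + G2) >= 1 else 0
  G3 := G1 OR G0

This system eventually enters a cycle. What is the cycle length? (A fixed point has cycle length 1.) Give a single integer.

Step 0: 0101
Step 1: G0=NOT G1=NOT 1=0 G1=NOT G1=NOT 1=0 G2=(1+0>=1)=1 G3=G1|G0=1|0=1 -> 0011
Step 2: G0=NOT G1=NOT 0=1 G1=NOT G1=NOT 0=1 G2=(0+1>=1)=1 G3=G1|G0=0|0=0 -> 1110
Step 3: G0=NOT G1=NOT 1=0 G1=NOT G1=NOT 1=0 G2=(1+1>=1)=1 G3=G1|G0=1|1=1 -> 0011
State from step 3 equals state from step 1 -> cycle length 2

Answer: 2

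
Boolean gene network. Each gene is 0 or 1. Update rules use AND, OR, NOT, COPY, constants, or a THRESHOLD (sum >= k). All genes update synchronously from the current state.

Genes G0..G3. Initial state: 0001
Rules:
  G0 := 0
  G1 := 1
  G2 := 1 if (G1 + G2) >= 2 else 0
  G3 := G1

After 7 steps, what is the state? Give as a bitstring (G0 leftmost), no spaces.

Step 1: G0=0(const) G1=1(const) G2=(0+0>=2)=0 G3=G1=0 -> 0100
Step 2: G0=0(const) G1=1(const) G2=(1+0>=2)=0 G3=G1=1 -> 0101
Step 3: G0=0(const) G1=1(const) G2=(1+0>=2)=0 G3=G1=1 -> 0101
Step 4: G0=0(const) G1=1(const) G2=(1+0>=2)=0 G3=G1=1 -> 0101
Step 5: G0=0(const) G1=1(const) G2=(1+0>=2)=0 G3=G1=1 -> 0101
Step 6: G0=0(const) G1=1(const) G2=(1+0>=2)=0 G3=G1=1 -> 0101
Step 7: G0=0(const) G1=1(const) G2=(1+0>=2)=0 G3=G1=1 -> 0101

0101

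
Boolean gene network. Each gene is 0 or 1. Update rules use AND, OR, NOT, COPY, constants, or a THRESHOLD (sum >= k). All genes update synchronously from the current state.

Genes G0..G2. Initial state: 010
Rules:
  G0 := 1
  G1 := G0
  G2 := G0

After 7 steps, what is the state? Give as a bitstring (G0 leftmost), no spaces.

Step 1: G0=1(const) G1=G0=0 G2=G0=0 -> 100
Step 2: G0=1(const) G1=G0=1 G2=G0=1 -> 111
Step 3: G0=1(const) G1=G0=1 G2=G0=1 -> 111
Step 4: G0=1(const) G1=G0=1 G2=G0=1 -> 111
Step 5: G0=1(const) G1=G0=1 G2=G0=1 -> 111
Step 6: G0=1(const) G1=G0=1 G2=G0=1 -> 111
Step 7: G0=1(const) G1=G0=1 G2=G0=1 -> 111

111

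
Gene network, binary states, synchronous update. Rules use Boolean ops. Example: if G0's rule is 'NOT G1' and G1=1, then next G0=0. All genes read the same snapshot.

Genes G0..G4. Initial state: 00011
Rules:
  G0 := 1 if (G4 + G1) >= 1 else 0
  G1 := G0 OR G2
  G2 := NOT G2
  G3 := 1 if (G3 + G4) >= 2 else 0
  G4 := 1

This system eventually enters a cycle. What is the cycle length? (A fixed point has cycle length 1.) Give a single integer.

Step 0: 00011
Step 1: G0=(1+0>=1)=1 G1=G0|G2=0|0=0 G2=NOT G2=NOT 0=1 G3=(1+1>=2)=1 G4=1(const) -> 10111
Step 2: G0=(1+0>=1)=1 G1=G0|G2=1|1=1 G2=NOT G2=NOT 1=0 G3=(1+1>=2)=1 G4=1(const) -> 11011
Step 3: G0=(1+1>=1)=1 G1=G0|G2=1|0=1 G2=NOT G2=NOT 0=1 G3=(1+1>=2)=1 G4=1(const) -> 11111
Step 4: G0=(1+1>=1)=1 G1=G0|G2=1|1=1 G2=NOT G2=NOT 1=0 G3=(1+1>=2)=1 G4=1(const) -> 11011
State from step 4 equals state from step 2 -> cycle length 2

Answer: 2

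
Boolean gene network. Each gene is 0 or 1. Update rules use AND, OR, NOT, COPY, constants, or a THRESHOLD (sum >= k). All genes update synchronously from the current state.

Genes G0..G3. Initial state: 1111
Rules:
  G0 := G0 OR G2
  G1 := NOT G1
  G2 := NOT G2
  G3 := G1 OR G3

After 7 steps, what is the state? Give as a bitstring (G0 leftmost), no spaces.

Step 1: G0=G0|G2=1|1=1 G1=NOT G1=NOT 1=0 G2=NOT G2=NOT 1=0 G3=G1|G3=1|1=1 -> 1001
Step 2: G0=G0|G2=1|0=1 G1=NOT G1=NOT 0=1 G2=NOT G2=NOT 0=1 G3=G1|G3=0|1=1 -> 1111
Step 3: G0=G0|G2=1|1=1 G1=NOT G1=NOT 1=0 G2=NOT G2=NOT 1=0 G3=G1|G3=1|1=1 -> 1001
Step 4: G0=G0|G2=1|0=1 G1=NOT G1=NOT 0=1 G2=NOT G2=NOT 0=1 G3=G1|G3=0|1=1 -> 1111
Step 5: G0=G0|G2=1|1=1 G1=NOT G1=NOT 1=0 G2=NOT G2=NOT 1=0 G3=G1|G3=1|1=1 -> 1001
Step 6: G0=G0|G2=1|0=1 G1=NOT G1=NOT 0=1 G2=NOT G2=NOT 0=1 G3=G1|G3=0|1=1 -> 1111
Step 7: G0=G0|G2=1|1=1 G1=NOT G1=NOT 1=0 G2=NOT G2=NOT 1=0 G3=G1|G3=1|1=1 -> 1001

1001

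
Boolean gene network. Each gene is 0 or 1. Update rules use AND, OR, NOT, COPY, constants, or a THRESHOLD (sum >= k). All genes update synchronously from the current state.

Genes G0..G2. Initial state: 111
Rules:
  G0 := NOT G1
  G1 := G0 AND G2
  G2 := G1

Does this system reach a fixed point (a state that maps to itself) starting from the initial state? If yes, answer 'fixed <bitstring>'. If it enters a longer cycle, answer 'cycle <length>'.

Answer: fixed 100

Derivation:
Step 0: 111
Step 1: G0=NOT G1=NOT 1=0 G1=G0&G2=1&1=1 G2=G1=1 -> 011
Step 2: G0=NOT G1=NOT 1=0 G1=G0&G2=0&1=0 G2=G1=1 -> 001
Step 3: G0=NOT G1=NOT 0=1 G1=G0&G2=0&1=0 G2=G1=0 -> 100
Step 4: G0=NOT G1=NOT 0=1 G1=G0&G2=1&0=0 G2=G1=0 -> 100
Fixed point reached at step 3: 100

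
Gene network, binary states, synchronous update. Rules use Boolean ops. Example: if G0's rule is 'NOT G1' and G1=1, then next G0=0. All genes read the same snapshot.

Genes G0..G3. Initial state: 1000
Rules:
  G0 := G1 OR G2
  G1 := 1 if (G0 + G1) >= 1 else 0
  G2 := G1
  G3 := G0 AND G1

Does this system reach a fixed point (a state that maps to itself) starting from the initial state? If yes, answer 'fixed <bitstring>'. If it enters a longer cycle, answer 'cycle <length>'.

Step 0: 1000
Step 1: G0=G1|G2=0|0=0 G1=(1+0>=1)=1 G2=G1=0 G3=G0&G1=1&0=0 -> 0100
Step 2: G0=G1|G2=1|0=1 G1=(0+1>=1)=1 G2=G1=1 G3=G0&G1=0&1=0 -> 1110
Step 3: G0=G1|G2=1|1=1 G1=(1+1>=1)=1 G2=G1=1 G3=G0&G1=1&1=1 -> 1111
Step 4: G0=G1|G2=1|1=1 G1=(1+1>=1)=1 G2=G1=1 G3=G0&G1=1&1=1 -> 1111
Fixed point reached at step 3: 1111

Answer: fixed 1111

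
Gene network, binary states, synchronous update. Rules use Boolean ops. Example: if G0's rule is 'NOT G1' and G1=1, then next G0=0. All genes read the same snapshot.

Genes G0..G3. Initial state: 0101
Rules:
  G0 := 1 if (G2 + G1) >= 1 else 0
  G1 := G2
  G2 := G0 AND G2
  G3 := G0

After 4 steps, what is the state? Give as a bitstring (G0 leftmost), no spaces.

Step 1: G0=(0+1>=1)=1 G1=G2=0 G2=G0&G2=0&0=0 G3=G0=0 -> 1000
Step 2: G0=(0+0>=1)=0 G1=G2=0 G2=G0&G2=1&0=0 G3=G0=1 -> 0001
Step 3: G0=(0+0>=1)=0 G1=G2=0 G2=G0&G2=0&0=0 G3=G0=0 -> 0000
Step 4: G0=(0+0>=1)=0 G1=G2=0 G2=G0&G2=0&0=0 G3=G0=0 -> 0000

0000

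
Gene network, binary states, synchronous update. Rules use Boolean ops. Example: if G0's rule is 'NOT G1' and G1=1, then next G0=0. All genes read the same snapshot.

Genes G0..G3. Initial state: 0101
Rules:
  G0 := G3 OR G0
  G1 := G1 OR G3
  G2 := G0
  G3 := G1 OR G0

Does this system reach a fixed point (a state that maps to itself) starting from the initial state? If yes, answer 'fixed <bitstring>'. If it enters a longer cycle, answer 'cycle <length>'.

Answer: fixed 1111

Derivation:
Step 0: 0101
Step 1: G0=G3|G0=1|0=1 G1=G1|G3=1|1=1 G2=G0=0 G3=G1|G0=1|0=1 -> 1101
Step 2: G0=G3|G0=1|1=1 G1=G1|G3=1|1=1 G2=G0=1 G3=G1|G0=1|1=1 -> 1111
Step 3: G0=G3|G0=1|1=1 G1=G1|G3=1|1=1 G2=G0=1 G3=G1|G0=1|1=1 -> 1111
Fixed point reached at step 2: 1111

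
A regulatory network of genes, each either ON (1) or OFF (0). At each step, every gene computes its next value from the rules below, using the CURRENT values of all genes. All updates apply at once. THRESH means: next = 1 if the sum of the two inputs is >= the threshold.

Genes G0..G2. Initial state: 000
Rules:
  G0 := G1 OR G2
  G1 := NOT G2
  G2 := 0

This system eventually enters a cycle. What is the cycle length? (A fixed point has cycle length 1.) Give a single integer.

Answer: 1

Derivation:
Step 0: 000
Step 1: G0=G1|G2=0|0=0 G1=NOT G2=NOT 0=1 G2=0(const) -> 010
Step 2: G0=G1|G2=1|0=1 G1=NOT G2=NOT 0=1 G2=0(const) -> 110
Step 3: G0=G1|G2=1|0=1 G1=NOT G2=NOT 0=1 G2=0(const) -> 110
State from step 3 equals state from step 2 -> cycle length 1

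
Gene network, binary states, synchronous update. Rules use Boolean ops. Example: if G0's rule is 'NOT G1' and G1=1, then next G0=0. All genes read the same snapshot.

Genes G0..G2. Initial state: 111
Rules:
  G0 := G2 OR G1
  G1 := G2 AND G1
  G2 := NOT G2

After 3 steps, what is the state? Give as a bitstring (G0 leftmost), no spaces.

Step 1: G0=G2|G1=1|1=1 G1=G2&G1=1&1=1 G2=NOT G2=NOT 1=0 -> 110
Step 2: G0=G2|G1=0|1=1 G1=G2&G1=0&1=0 G2=NOT G2=NOT 0=1 -> 101
Step 3: G0=G2|G1=1|0=1 G1=G2&G1=1&0=0 G2=NOT G2=NOT 1=0 -> 100

100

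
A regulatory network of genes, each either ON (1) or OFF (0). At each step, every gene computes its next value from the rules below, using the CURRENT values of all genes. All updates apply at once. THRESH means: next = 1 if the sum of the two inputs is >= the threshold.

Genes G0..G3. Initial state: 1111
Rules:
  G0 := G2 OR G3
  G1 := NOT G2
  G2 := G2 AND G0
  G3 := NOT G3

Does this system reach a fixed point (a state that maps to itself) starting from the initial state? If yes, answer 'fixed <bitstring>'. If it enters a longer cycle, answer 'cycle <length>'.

Step 0: 1111
Step 1: G0=G2|G3=1|1=1 G1=NOT G2=NOT 1=0 G2=G2&G0=1&1=1 G3=NOT G3=NOT 1=0 -> 1010
Step 2: G0=G2|G3=1|0=1 G1=NOT G2=NOT 1=0 G2=G2&G0=1&1=1 G3=NOT G3=NOT 0=1 -> 1011
Step 3: G0=G2|G3=1|1=1 G1=NOT G2=NOT 1=0 G2=G2&G0=1&1=1 G3=NOT G3=NOT 1=0 -> 1010
Cycle of length 2 starting at step 1 -> no fixed point

Answer: cycle 2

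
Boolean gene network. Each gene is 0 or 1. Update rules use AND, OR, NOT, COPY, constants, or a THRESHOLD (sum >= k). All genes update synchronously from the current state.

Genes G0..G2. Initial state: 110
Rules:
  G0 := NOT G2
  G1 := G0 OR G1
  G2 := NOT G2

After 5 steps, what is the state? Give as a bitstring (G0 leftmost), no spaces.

Step 1: G0=NOT G2=NOT 0=1 G1=G0|G1=1|1=1 G2=NOT G2=NOT 0=1 -> 111
Step 2: G0=NOT G2=NOT 1=0 G1=G0|G1=1|1=1 G2=NOT G2=NOT 1=0 -> 010
Step 3: G0=NOT G2=NOT 0=1 G1=G0|G1=0|1=1 G2=NOT G2=NOT 0=1 -> 111
Step 4: G0=NOT G2=NOT 1=0 G1=G0|G1=1|1=1 G2=NOT G2=NOT 1=0 -> 010
Step 5: G0=NOT G2=NOT 0=1 G1=G0|G1=0|1=1 G2=NOT G2=NOT 0=1 -> 111

111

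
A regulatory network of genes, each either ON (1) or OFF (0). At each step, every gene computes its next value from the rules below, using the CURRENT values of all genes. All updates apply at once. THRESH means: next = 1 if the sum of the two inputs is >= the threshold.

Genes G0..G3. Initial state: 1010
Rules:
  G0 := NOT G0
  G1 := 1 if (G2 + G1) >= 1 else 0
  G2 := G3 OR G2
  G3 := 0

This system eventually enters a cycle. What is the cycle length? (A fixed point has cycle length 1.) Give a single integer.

Answer: 2

Derivation:
Step 0: 1010
Step 1: G0=NOT G0=NOT 1=0 G1=(1+0>=1)=1 G2=G3|G2=0|1=1 G3=0(const) -> 0110
Step 2: G0=NOT G0=NOT 0=1 G1=(1+1>=1)=1 G2=G3|G2=0|1=1 G3=0(const) -> 1110
Step 3: G0=NOT G0=NOT 1=0 G1=(1+1>=1)=1 G2=G3|G2=0|1=1 G3=0(const) -> 0110
State from step 3 equals state from step 1 -> cycle length 2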